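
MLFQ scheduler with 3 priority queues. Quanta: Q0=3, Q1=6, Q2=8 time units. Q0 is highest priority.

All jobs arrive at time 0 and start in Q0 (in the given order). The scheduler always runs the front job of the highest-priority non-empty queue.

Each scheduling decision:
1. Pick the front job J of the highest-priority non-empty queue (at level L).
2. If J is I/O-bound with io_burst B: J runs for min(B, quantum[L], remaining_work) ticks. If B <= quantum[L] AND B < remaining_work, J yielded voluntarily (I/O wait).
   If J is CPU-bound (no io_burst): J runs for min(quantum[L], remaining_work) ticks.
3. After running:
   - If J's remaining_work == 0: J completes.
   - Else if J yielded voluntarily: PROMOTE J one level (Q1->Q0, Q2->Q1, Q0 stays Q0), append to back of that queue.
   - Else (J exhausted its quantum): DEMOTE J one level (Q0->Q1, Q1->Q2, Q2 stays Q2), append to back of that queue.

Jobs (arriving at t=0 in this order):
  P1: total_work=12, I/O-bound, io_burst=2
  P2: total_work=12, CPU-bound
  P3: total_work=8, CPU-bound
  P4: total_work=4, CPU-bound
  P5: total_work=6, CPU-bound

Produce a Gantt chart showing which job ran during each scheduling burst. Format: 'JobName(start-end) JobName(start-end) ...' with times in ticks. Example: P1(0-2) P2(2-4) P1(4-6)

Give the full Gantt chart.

t=0-2: P1@Q0 runs 2, rem=10, I/O yield, promote→Q0. Q0=[P2,P3,P4,P5,P1] Q1=[] Q2=[]
t=2-5: P2@Q0 runs 3, rem=9, quantum used, demote→Q1. Q0=[P3,P4,P5,P1] Q1=[P2] Q2=[]
t=5-8: P3@Q0 runs 3, rem=5, quantum used, demote→Q1. Q0=[P4,P5,P1] Q1=[P2,P3] Q2=[]
t=8-11: P4@Q0 runs 3, rem=1, quantum used, demote→Q1. Q0=[P5,P1] Q1=[P2,P3,P4] Q2=[]
t=11-14: P5@Q0 runs 3, rem=3, quantum used, demote→Q1. Q0=[P1] Q1=[P2,P3,P4,P5] Q2=[]
t=14-16: P1@Q0 runs 2, rem=8, I/O yield, promote→Q0. Q0=[P1] Q1=[P2,P3,P4,P5] Q2=[]
t=16-18: P1@Q0 runs 2, rem=6, I/O yield, promote→Q0. Q0=[P1] Q1=[P2,P3,P4,P5] Q2=[]
t=18-20: P1@Q0 runs 2, rem=4, I/O yield, promote→Q0. Q0=[P1] Q1=[P2,P3,P4,P5] Q2=[]
t=20-22: P1@Q0 runs 2, rem=2, I/O yield, promote→Q0. Q0=[P1] Q1=[P2,P3,P4,P5] Q2=[]
t=22-24: P1@Q0 runs 2, rem=0, completes. Q0=[] Q1=[P2,P3,P4,P5] Q2=[]
t=24-30: P2@Q1 runs 6, rem=3, quantum used, demote→Q2. Q0=[] Q1=[P3,P4,P5] Q2=[P2]
t=30-35: P3@Q1 runs 5, rem=0, completes. Q0=[] Q1=[P4,P5] Q2=[P2]
t=35-36: P4@Q1 runs 1, rem=0, completes. Q0=[] Q1=[P5] Q2=[P2]
t=36-39: P5@Q1 runs 3, rem=0, completes. Q0=[] Q1=[] Q2=[P2]
t=39-42: P2@Q2 runs 3, rem=0, completes. Q0=[] Q1=[] Q2=[]

Answer: P1(0-2) P2(2-5) P3(5-8) P4(8-11) P5(11-14) P1(14-16) P1(16-18) P1(18-20) P1(20-22) P1(22-24) P2(24-30) P3(30-35) P4(35-36) P5(36-39) P2(39-42)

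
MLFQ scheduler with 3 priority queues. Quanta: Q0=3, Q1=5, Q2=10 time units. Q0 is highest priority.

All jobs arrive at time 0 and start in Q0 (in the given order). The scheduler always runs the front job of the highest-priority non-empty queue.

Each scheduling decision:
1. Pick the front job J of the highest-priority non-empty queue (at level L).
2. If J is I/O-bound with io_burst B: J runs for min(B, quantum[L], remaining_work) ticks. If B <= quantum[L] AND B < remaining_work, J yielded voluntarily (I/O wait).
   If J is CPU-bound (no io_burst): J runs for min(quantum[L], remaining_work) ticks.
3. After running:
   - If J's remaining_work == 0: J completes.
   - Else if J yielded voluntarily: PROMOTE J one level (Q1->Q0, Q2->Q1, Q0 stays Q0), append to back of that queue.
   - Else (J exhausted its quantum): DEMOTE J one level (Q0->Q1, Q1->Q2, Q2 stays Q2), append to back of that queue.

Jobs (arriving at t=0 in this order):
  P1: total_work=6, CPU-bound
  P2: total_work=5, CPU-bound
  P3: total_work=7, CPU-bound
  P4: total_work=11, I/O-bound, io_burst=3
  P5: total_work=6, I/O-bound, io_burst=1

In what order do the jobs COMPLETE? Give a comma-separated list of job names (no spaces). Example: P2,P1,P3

Answer: P4,P5,P1,P2,P3

Derivation:
t=0-3: P1@Q0 runs 3, rem=3, quantum used, demote→Q1. Q0=[P2,P3,P4,P5] Q1=[P1] Q2=[]
t=3-6: P2@Q0 runs 3, rem=2, quantum used, demote→Q1. Q0=[P3,P4,P5] Q1=[P1,P2] Q2=[]
t=6-9: P3@Q0 runs 3, rem=4, quantum used, demote→Q1. Q0=[P4,P5] Q1=[P1,P2,P3] Q2=[]
t=9-12: P4@Q0 runs 3, rem=8, I/O yield, promote→Q0. Q0=[P5,P4] Q1=[P1,P2,P3] Q2=[]
t=12-13: P5@Q0 runs 1, rem=5, I/O yield, promote→Q0. Q0=[P4,P5] Q1=[P1,P2,P3] Q2=[]
t=13-16: P4@Q0 runs 3, rem=5, I/O yield, promote→Q0. Q0=[P5,P4] Q1=[P1,P2,P3] Q2=[]
t=16-17: P5@Q0 runs 1, rem=4, I/O yield, promote→Q0. Q0=[P4,P5] Q1=[P1,P2,P3] Q2=[]
t=17-20: P4@Q0 runs 3, rem=2, I/O yield, promote→Q0. Q0=[P5,P4] Q1=[P1,P2,P3] Q2=[]
t=20-21: P5@Q0 runs 1, rem=3, I/O yield, promote→Q0. Q0=[P4,P5] Q1=[P1,P2,P3] Q2=[]
t=21-23: P4@Q0 runs 2, rem=0, completes. Q0=[P5] Q1=[P1,P2,P3] Q2=[]
t=23-24: P5@Q0 runs 1, rem=2, I/O yield, promote→Q0. Q0=[P5] Q1=[P1,P2,P3] Q2=[]
t=24-25: P5@Q0 runs 1, rem=1, I/O yield, promote→Q0. Q0=[P5] Q1=[P1,P2,P3] Q2=[]
t=25-26: P5@Q0 runs 1, rem=0, completes. Q0=[] Q1=[P1,P2,P3] Q2=[]
t=26-29: P1@Q1 runs 3, rem=0, completes. Q0=[] Q1=[P2,P3] Q2=[]
t=29-31: P2@Q1 runs 2, rem=0, completes. Q0=[] Q1=[P3] Q2=[]
t=31-35: P3@Q1 runs 4, rem=0, completes. Q0=[] Q1=[] Q2=[]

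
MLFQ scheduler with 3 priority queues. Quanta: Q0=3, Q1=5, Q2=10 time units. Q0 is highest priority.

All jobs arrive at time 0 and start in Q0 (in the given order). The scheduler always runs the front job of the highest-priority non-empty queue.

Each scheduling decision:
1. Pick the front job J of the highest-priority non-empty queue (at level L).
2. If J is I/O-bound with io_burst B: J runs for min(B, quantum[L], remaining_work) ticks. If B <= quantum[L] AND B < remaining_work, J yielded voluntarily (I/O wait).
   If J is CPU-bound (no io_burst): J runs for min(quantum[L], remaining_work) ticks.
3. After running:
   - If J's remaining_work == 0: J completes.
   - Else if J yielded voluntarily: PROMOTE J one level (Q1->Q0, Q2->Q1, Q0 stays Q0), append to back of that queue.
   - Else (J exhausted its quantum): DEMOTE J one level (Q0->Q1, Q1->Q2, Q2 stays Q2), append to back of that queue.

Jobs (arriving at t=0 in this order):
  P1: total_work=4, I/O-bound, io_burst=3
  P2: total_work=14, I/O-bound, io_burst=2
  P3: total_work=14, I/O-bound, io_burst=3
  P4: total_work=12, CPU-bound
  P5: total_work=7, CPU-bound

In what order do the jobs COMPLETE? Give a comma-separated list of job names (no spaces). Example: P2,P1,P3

t=0-3: P1@Q0 runs 3, rem=1, I/O yield, promote→Q0. Q0=[P2,P3,P4,P5,P1] Q1=[] Q2=[]
t=3-5: P2@Q0 runs 2, rem=12, I/O yield, promote→Q0. Q0=[P3,P4,P5,P1,P2] Q1=[] Q2=[]
t=5-8: P3@Q0 runs 3, rem=11, I/O yield, promote→Q0. Q0=[P4,P5,P1,P2,P3] Q1=[] Q2=[]
t=8-11: P4@Q0 runs 3, rem=9, quantum used, demote→Q1. Q0=[P5,P1,P2,P3] Q1=[P4] Q2=[]
t=11-14: P5@Q0 runs 3, rem=4, quantum used, demote→Q1. Q0=[P1,P2,P3] Q1=[P4,P5] Q2=[]
t=14-15: P1@Q0 runs 1, rem=0, completes. Q0=[P2,P3] Q1=[P4,P5] Q2=[]
t=15-17: P2@Q0 runs 2, rem=10, I/O yield, promote→Q0. Q0=[P3,P2] Q1=[P4,P5] Q2=[]
t=17-20: P3@Q0 runs 3, rem=8, I/O yield, promote→Q0. Q0=[P2,P3] Q1=[P4,P5] Q2=[]
t=20-22: P2@Q0 runs 2, rem=8, I/O yield, promote→Q0. Q0=[P3,P2] Q1=[P4,P5] Q2=[]
t=22-25: P3@Q0 runs 3, rem=5, I/O yield, promote→Q0. Q0=[P2,P3] Q1=[P4,P5] Q2=[]
t=25-27: P2@Q0 runs 2, rem=6, I/O yield, promote→Q0. Q0=[P3,P2] Q1=[P4,P5] Q2=[]
t=27-30: P3@Q0 runs 3, rem=2, I/O yield, promote→Q0. Q0=[P2,P3] Q1=[P4,P5] Q2=[]
t=30-32: P2@Q0 runs 2, rem=4, I/O yield, promote→Q0. Q0=[P3,P2] Q1=[P4,P5] Q2=[]
t=32-34: P3@Q0 runs 2, rem=0, completes. Q0=[P2] Q1=[P4,P5] Q2=[]
t=34-36: P2@Q0 runs 2, rem=2, I/O yield, promote→Q0. Q0=[P2] Q1=[P4,P5] Q2=[]
t=36-38: P2@Q0 runs 2, rem=0, completes. Q0=[] Q1=[P4,P5] Q2=[]
t=38-43: P4@Q1 runs 5, rem=4, quantum used, demote→Q2. Q0=[] Q1=[P5] Q2=[P4]
t=43-47: P5@Q1 runs 4, rem=0, completes. Q0=[] Q1=[] Q2=[P4]
t=47-51: P4@Q2 runs 4, rem=0, completes. Q0=[] Q1=[] Q2=[]

Answer: P1,P3,P2,P5,P4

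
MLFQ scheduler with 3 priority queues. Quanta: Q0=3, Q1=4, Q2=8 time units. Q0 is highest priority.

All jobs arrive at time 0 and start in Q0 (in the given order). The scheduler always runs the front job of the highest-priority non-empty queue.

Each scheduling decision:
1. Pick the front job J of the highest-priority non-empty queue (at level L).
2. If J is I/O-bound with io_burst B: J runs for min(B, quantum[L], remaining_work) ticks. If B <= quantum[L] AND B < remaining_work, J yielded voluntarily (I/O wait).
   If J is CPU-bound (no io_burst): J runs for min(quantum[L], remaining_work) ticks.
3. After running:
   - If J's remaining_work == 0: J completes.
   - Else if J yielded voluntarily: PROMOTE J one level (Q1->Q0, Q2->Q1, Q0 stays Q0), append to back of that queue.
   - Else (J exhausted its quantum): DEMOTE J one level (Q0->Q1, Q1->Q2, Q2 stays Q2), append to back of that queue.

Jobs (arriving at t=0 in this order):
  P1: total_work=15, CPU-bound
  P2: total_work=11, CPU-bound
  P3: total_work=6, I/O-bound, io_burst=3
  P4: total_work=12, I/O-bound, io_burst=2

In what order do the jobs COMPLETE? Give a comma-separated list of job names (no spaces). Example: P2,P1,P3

Answer: P3,P4,P1,P2

Derivation:
t=0-3: P1@Q0 runs 3, rem=12, quantum used, demote→Q1. Q0=[P2,P3,P4] Q1=[P1] Q2=[]
t=3-6: P2@Q0 runs 3, rem=8, quantum used, demote→Q1. Q0=[P3,P4] Q1=[P1,P2] Q2=[]
t=6-9: P3@Q0 runs 3, rem=3, I/O yield, promote→Q0. Q0=[P4,P3] Q1=[P1,P2] Q2=[]
t=9-11: P4@Q0 runs 2, rem=10, I/O yield, promote→Q0. Q0=[P3,P4] Q1=[P1,P2] Q2=[]
t=11-14: P3@Q0 runs 3, rem=0, completes. Q0=[P4] Q1=[P1,P2] Q2=[]
t=14-16: P4@Q0 runs 2, rem=8, I/O yield, promote→Q0. Q0=[P4] Q1=[P1,P2] Q2=[]
t=16-18: P4@Q0 runs 2, rem=6, I/O yield, promote→Q0. Q0=[P4] Q1=[P1,P2] Q2=[]
t=18-20: P4@Q0 runs 2, rem=4, I/O yield, promote→Q0. Q0=[P4] Q1=[P1,P2] Q2=[]
t=20-22: P4@Q0 runs 2, rem=2, I/O yield, promote→Q0. Q0=[P4] Q1=[P1,P2] Q2=[]
t=22-24: P4@Q0 runs 2, rem=0, completes. Q0=[] Q1=[P1,P2] Q2=[]
t=24-28: P1@Q1 runs 4, rem=8, quantum used, demote→Q2. Q0=[] Q1=[P2] Q2=[P1]
t=28-32: P2@Q1 runs 4, rem=4, quantum used, demote→Q2. Q0=[] Q1=[] Q2=[P1,P2]
t=32-40: P1@Q2 runs 8, rem=0, completes. Q0=[] Q1=[] Q2=[P2]
t=40-44: P2@Q2 runs 4, rem=0, completes. Q0=[] Q1=[] Q2=[]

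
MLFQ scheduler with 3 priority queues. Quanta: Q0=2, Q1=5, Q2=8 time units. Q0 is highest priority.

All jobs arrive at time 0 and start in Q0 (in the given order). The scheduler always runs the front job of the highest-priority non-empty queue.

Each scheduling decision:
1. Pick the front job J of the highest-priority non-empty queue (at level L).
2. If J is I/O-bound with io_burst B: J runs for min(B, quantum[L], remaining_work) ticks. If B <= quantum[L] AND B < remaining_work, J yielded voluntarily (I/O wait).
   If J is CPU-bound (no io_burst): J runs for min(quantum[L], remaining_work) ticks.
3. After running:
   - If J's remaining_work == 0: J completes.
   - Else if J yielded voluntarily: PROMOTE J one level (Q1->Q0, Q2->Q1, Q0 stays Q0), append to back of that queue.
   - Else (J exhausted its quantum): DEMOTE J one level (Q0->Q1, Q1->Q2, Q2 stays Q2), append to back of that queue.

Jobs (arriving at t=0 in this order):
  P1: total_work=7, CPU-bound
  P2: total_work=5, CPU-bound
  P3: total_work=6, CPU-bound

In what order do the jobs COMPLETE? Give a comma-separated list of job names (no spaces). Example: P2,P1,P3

Answer: P1,P2,P3

Derivation:
t=0-2: P1@Q0 runs 2, rem=5, quantum used, demote→Q1. Q0=[P2,P3] Q1=[P1] Q2=[]
t=2-4: P2@Q0 runs 2, rem=3, quantum used, demote→Q1. Q0=[P3] Q1=[P1,P2] Q2=[]
t=4-6: P3@Q0 runs 2, rem=4, quantum used, demote→Q1. Q0=[] Q1=[P1,P2,P3] Q2=[]
t=6-11: P1@Q1 runs 5, rem=0, completes. Q0=[] Q1=[P2,P3] Q2=[]
t=11-14: P2@Q1 runs 3, rem=0, completes. Q0=[] Q1=[P3] Q2=[]
t=14-18: P3@Q1 runs 4, rem=0, completes. Q0=[] Q1=[] Q2=[]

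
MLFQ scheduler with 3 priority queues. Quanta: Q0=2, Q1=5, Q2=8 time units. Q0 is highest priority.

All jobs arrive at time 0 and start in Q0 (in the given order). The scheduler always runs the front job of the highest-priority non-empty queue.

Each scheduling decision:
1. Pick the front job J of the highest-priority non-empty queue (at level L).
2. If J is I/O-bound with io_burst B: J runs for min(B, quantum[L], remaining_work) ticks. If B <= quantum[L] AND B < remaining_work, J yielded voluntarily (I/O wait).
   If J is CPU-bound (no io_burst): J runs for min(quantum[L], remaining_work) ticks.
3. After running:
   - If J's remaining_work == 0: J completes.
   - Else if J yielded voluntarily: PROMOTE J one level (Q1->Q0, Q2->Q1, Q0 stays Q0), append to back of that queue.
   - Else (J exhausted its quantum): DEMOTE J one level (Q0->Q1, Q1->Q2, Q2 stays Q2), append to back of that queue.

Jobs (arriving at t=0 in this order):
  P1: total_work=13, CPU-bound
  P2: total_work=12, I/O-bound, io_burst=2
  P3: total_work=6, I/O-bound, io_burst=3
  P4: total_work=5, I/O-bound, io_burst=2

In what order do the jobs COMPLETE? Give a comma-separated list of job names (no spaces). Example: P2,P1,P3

t=0-2: P1@Q0 runs 2, rem=11, quantum used, demote→Q1. Q0=[P2,P3,P4] Q1=[P1] Q2=[]
t=2-4: P2@Q0 runs 2, rem=10, I/O yield, promote→Q0. Q0=[P3,P4,P2] Q1=[P1] Q2=[]
t=4-6: P3@Q0 runs 2, rem=4, quantum used, demote→Q1. Q0=[P4,P2] Q1=[P1,P3] Q2=[]
t=6-8: P4@Q0 runs 2, rem=3, I/O yield, promote→Q0. Q0=[P2,P4] Q1=[P1,P3] Q2=[]
t=8-10: P2@Q0 runs 2, rem=8, I/O yield, promote→Q0. Q0=[P4,P2] Q1=[P1,P3] Q2=[]
t=10-12: P4@Q0 runs 2, rem=1, I/O yield, promote→Q0. Q0=[P2,P4] Q1=[P1,P3] Q2=[]
t=12-14: P2@Q0 runs 2, rem=6, I/O yield, promote→Q0. Q0=[P4,P2] Q1=[P1,P3] Q2=[]
t=14-15: P4@Q0 runs 1, rem=0, completes. Q0=[P2] Q1=[P1,P3] Q2=[]
t=15-17: P2@Q0 runs 2, rem=4, I/O yield, promote→Q0. Q0=[P2] Q1=[P1,P3] Q2=[]
t=17-19: P2@Q0 runs 2, rem=2, I/O yield, promote→Q0. Q0=[P2] Q1=[P1,P3] Q2=[]
t=19-21: P2@Q0 runs 2, rem=0, completes. Q0=[] Q1=[P1,P3] Q2=[]
t=21-26: P1@Q1 runs 5, rem=6, quantum used, demote→Q2. Q0=[] Q1=[P3] Q2=[P1]
t=26-29: P3@Q1 runs 3, rem=1, I/O yield, promote→Q0. Q0=[P3] Q1=[] Q2=[P1]
t=29-30: P3@Q0 runs 1, rem=0, completes. Q0=[] Q1=[] Q2=[P1]
t=30-36: P1@Q2 runs 6, rem=0, completes. Q0=[] Q1=[] Q2=[]

Answer: P4,P2,P3,P1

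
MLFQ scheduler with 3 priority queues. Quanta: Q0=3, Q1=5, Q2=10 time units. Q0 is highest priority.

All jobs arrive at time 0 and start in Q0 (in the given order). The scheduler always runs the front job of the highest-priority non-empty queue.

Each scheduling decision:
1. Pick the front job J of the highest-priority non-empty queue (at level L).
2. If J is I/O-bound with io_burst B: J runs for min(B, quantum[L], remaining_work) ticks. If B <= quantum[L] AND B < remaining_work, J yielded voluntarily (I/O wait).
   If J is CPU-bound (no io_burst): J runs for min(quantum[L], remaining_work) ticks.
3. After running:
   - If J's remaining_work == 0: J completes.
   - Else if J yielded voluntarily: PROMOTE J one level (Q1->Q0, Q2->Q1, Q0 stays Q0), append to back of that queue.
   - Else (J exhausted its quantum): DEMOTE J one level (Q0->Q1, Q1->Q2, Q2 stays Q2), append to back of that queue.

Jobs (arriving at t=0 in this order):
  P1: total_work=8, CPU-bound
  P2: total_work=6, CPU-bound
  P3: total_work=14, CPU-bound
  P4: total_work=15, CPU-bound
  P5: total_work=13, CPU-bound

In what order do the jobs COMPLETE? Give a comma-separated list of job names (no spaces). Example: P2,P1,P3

Answer: P1,P2,P3,P4,P5

Derivation:
t=0-3: P1@Q0 runs 3, rem=5, quantum used, demote→Q1. Q0=[P2,P3,P4,P5] Q1=[P1] Q2=[]
t=3-6: P2@Q0 runs 3, rem=3, quantum used, demote→Q1. Q0=[P3,P4,P5] Q1=[P1,P2] Q2=[]
t=6-9: P3@Q0 runs 3, rem=11, quantum used, demote→Q1. Q0=[P4,P5] Q1=[P1,P2,P3] Q2=[]
t=9-12: P4@Q0 runs 3, rem=12, quantum used, demote→Q1. Q0=[P5] Q1=[P1,P2,P3,P4] Q2=[]
t=12-15: P5@Q0 runs 3, rem=10, quantum used, demote→Q1. Q0=[] Q1=[P1,P2,P3,P4,P5] Q2=[]
t=15-20: P1@Q1 runs 5, rem=0, completes. Q0=[] Q1=[P2,P3,P4,P5] Q2=[]
t=20-23: P2@Q1 runs 3, rem=0, completes. Q0=[] Q1=[P3,P4,P5] Q2=[]
t=23-28: P3@Q1 runs 5, rem=6, quantum used, demote→Q2. Q0=[] Q1=[P4,P5] Q2=[P3]
t=28-33: P4@Q1 runs 5, rem=7, quantum used, demote→Q2. Q0=[] Q1=[P5] Q2=[P3,P4]
t=33-38: P5@Q1 runs 5, rem=5, quantum used, demote→Q2. Q0=[] Q1=[] Q2=[P3,P4,P5]
t=38-44: P3@Q2 runs 6, rem=0, completes. Q0=[] Q1=[] Q2=[P4,P5]
t=44-51: P4@Q2 runs 7, rem=0, completes. Q0=[] Q1=[] Q2=[P5]
t=51-56: P5@Q2 runs 5, rem=0, completes. Q0=[] Q1=[] Q2=[]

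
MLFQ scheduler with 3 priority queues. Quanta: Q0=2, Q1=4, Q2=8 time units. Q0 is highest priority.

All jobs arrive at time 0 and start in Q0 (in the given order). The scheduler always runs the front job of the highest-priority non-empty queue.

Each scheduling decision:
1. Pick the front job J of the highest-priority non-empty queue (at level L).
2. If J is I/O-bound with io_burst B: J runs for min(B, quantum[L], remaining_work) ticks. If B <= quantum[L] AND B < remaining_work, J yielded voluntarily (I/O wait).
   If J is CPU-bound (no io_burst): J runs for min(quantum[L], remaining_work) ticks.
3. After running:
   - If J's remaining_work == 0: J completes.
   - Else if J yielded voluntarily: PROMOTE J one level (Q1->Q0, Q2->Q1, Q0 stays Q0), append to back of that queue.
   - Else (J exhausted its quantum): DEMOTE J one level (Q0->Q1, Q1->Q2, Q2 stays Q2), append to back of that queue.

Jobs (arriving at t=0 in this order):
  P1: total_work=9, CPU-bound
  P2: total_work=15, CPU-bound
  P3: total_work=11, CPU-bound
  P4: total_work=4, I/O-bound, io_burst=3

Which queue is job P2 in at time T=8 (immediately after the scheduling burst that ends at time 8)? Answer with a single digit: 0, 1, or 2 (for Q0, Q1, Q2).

t=0-2: P1@Q0 runs 2, rem=7, quantum used, demote→Q1. Q0=[P2,P3,P4] Q1=[P1] Q2=[]
t=2-4: P2@Q0 runs 2, rem=13, quantum used, demote→Q1. Q0=[P3,P4] Q1=[P1,P2] Q2=[]
t=4-6: P3@Q0 runs 2, rem=9, quantum used, demote→Q1. Q0=[P4] Q1=[P1,P2,P3] Q2=[]
t=6-8: P4@Q0 runs 2, rem=2, quantum used, demote→Q1. Q0=[] Q1=[P1,P2,P3,P4] Q2=[]
t=8-12: P1@Q1 runs 4, rem=3, quantum used, demote→Q2. Q0=[] Q1=[P2,P3,P4] Q2=[P1]
t=12-16: P2@Q1 runs 4, rem=9, quantum used, demote→Q2. Q0=[] Q1=[P3,P4] Q2=[P1,P2]
t=16-20: P3@Q1 runs 4, rem=5, quantum used, demote→Q2. Q0=[] Q1=[P4] Q2=[P1,P2,P3]
t=20-22: P4@Q1 runs 2, rem=0, completes. Q0=[] Q1=[] Q2=[P1,P2,P3]
t=22-25: P1@Q2 runs 3, rem=0, completes. Q0=[] Q1=[] Q2=[P2,P3]
t=25-33: P2@Q2 runs 8, rem=1, quantum used, demote→Q2. Q0=[] Q1=[] Q2=[P3,P2]
t=33-38: P3@Q2 runs 5, rem=0, completes. Q0=[] Q1=[] Q2=[P2]
t=38-39: P2@Q2 runs 1, rem=0, completes. Q0=[] Q1=[] Q2=[]

Answer: 1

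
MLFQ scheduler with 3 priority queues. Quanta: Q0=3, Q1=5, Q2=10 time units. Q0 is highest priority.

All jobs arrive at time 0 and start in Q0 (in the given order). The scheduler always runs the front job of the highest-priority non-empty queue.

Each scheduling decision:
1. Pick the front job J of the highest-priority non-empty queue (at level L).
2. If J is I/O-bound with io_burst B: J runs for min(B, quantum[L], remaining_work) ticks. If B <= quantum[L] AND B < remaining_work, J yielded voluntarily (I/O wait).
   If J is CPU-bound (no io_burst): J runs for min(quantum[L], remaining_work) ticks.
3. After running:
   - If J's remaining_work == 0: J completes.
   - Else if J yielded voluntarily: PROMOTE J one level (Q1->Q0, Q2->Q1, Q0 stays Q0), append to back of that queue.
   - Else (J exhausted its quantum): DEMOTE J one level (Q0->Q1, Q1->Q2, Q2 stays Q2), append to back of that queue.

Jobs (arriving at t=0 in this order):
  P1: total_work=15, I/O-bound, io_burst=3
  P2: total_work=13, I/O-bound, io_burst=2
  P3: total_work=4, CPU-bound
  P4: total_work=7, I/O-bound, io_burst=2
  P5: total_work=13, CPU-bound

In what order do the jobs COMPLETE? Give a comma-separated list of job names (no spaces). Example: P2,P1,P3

t=0-3: P1@Q0 runs 3, rem=12, I/O yield, promote→Q0. Q0=[P2,P3,P4,P5,P1] Q1=[] Q2=[]
t=3-5: P2@Q0 runs 2, rem=11, I/O yield, promote→Q0. Q0=[P3,P4,P5,P1,P2] Q1=[] Q2=[]
t=5-8: P3@Q0 runs 3, rem=1, quantum used, demote→Q1. Q0=[P4,P5,P1,P2] Q1=[P3] Q2=[]
t=8-10: P4@Q0 runs 2, rem=5, I/O yield, promote→Q0. Q0=[P5,P1,P2,P4] Q1=[P3] Q2=[]
t=10-13: P5@Q0 runs 3, rem=10, quantum used, demote→Q1. Q0=[P1,P2,P4] Q1=[P3,P5] Q2=[]
t=13-16: P1@Q0 runs 3, rem=9, I/O yield, promote→Q0. Q0=[P2,P4,P1] Q1=[P3,P5] Q2=[]
t=16-18: P2@Q0 runs 2, rem=9, I/O yield, promote→Q0. Q0=[P4,P1,P2] Q1=[P3,P5] Q2=[]
t=18-20: P4@Q0 runs 2, rem=3, I/O yield, promote→Q0. Q0=[P1,P2,P4] Q1=[P3,P5] Q2=[]
t=20-23: P1@Q0 runs 3, rem=6, I/O yield, promote→Q0. Q0=[P2,P4,P1] Q1=[P3,P5] Q2=[]
t=23-25: P2@Q0 runs 2, rem=7, I/O yield, promote→Q0. Q0=[P4,P1,P2] Q1=[P3,P5] Q2=[]
t=25-27: P4@Q0 runs 2, rem=1, I/O yield, promote→Q0. Q0=[P1,P2,P4] Q1=[P3,P5] Q2=[]
t=27-30: P1@Q0 runs 3, rem=3, I/O yield, promote→Q0. Q0=[P2,P4,P1] Q1=[P3,P5] Q2=[]
t=30-32: P2@Q0 runs 2, rem=5, I/O yield, promote→Q0. Q0=[P4,P1,P2] Q1=[P3,P5] Q2=[]
t=32-33: P4@Q0 runs 1, rem=0, completes. Q0=[P1,P2] Q1=[P3,P5] Q2=[]
t=33-36: P1@Q0 runs 3, rem=0, completes. Q0=[P2] Q1=[P3,P5] Q2=[]
t=36-38: P2@Q0 runs 2, rem=3, I/O yield, promote→Q0. Q0=[P2] Q1=[P3,P5] Q2=[]
t=38-40: P2@Q0 runs 2, rem=1, I/O yield, promote→Q0. Q0=[P2] Q1=[P3,P5] Q2=[]
t=40-41: P2@Q0 runs 1, rem=0, completes. Q0=[] Q1=[P3,P5] Q2=[]
t=41-42: P3@Q1 runs 1, rem=0, completes. Q0=[] Q1=[P5] Q2=[]
t=42-47: P5@Q1 runs 5, rem=5, quantum used, demote→Q2. Q0=[] Q1=[] Q2=[P5]
t=47-52: P5@Q2 runs 5, rem=0, completes. Q0=[] Q1=[] Q2=[]

Answer: P4,P1,P2,P3,P5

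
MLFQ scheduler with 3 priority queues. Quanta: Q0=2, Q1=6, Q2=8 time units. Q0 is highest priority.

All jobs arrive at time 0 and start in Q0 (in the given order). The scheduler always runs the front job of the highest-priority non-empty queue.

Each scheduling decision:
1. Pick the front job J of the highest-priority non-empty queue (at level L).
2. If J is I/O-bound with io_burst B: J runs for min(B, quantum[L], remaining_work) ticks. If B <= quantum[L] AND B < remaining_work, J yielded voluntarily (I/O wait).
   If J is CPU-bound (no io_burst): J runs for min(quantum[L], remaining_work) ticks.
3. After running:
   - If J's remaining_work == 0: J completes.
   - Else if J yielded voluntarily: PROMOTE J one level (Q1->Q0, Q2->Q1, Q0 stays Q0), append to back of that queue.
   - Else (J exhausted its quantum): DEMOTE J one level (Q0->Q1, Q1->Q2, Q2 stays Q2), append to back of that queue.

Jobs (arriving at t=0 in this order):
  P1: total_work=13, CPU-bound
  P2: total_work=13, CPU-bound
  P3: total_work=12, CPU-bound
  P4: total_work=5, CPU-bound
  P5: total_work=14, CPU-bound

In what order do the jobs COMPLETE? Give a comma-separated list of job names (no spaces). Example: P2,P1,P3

Answer: P4,P1,P2,P3,P5

Derivation:
t=0-2: P1@Q0 runs 2, rem=11, quantum used, demote→Q1. Q0=[P2,P3,P4,P5] Q1=[P1] Q2=[]
t=2-4: P2@Q0 runs 2, rem=11, quantum used, demote→Q1. Q0=[P3,P4,P5] Q1=[P1,P2] Q2=[]
t=4-6: P3@Q0 runs 2, rem=10, quantum used, demote→Q1. Q0=[P4,P5] Q1=[P1,P2,P3] Q2=[]
t=6-8: P4@Q0 runs 2, rem=3, quantum used, demote→Q1. Q0=[P5] Q1=[P1,P2,P3,P4] Q2=[]
t=8-10: P5@Q0 runs 2, rem=12, quantum used, demote→Q1. Q0=[] Q1=[P1,P2,P3,P4,P5] Q2=[]
t=10-16: P1@Q1 runs 6, rem=5, quantum used, demote→Q2. Q0=[] Q1=[P2,P3,P4,P5] Q2=[P1]
t=16-22: P2@Q1 runs 6, rem=5, quantum used, demote→Q2. Q0=[] Q1=[P3,P4,P5] Q2=[P1,P2]
t=22-28: P3@Q1 runs 6, rem=4, quantum used, demote→Q2. Q0=[] Q1=[P4,P5] Q2=[P1,P2,P3]
t=28-31: P4@Q1 runs 3, rem=0, completes. Q0=[] Q1=[P5] Q2=[P1,P2,P3]
t=31-37: P5@Q1 runs 6, rem=6, quantum used, demote→Q2. Q0=[] Q1=[] Q2=[P1,P2,P3,P5]
t=37-42: P1@Q2 runs 5, rem=0, completes. Q0=[] Q1=[] Q2=[P2,P3,P5]
t=42-47: P2@Q2 runs 5, rem=0, completes. Q0=[] Q1=[] Q2=[P3,P5]
t=47-51: P3@Q2 runs 4, rem=0, completes. Q0=[] Q1=[] Q2=[P5]
t=51-57: P5@Q2 runs 6, rem=0, completes. Q0=[] Q1=[] Q2=[]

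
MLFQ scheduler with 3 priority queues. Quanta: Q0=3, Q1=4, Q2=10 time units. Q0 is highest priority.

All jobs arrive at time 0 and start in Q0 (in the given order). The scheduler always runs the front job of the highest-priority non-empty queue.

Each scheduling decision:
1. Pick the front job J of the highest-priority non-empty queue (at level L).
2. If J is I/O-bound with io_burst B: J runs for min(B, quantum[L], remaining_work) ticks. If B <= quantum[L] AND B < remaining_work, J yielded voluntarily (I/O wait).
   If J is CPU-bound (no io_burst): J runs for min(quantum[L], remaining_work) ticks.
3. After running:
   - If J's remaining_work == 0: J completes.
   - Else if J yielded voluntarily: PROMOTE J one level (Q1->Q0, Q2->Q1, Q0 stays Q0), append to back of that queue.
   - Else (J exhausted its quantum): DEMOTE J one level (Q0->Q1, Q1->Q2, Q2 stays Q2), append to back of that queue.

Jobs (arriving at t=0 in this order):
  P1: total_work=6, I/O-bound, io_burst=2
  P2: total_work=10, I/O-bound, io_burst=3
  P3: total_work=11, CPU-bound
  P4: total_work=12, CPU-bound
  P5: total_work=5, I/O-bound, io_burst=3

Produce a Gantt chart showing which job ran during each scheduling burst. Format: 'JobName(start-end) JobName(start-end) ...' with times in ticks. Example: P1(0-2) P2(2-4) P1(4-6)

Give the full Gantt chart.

t=0-2: P1@Q0 runs 2, rem=4, I/O yield, promote→Q0. Q0=[P2,P3,P4,P5,P1] Q1=[] Q2=[]
t=2-5: P2@Q0 runs 3, rem=7, I/O yield, promote→Q0. Q0=[P3,P4,P5,P1,P2] Q1=[] Q2=[]
t=5-8: P3@Q0 runs 3, rem=8, quantum used, demote→Q1. Q0=[P4,P5,P1,P2] Q1=[P3] Q2=[]
t=8-11: P4@Q0 runs 3, rem=9, quantum used, demote→Q1. Q0=[P5,P1,P2] Q1=[P3,P4] Q2=[]
t=11-14: P5@Q0 runs 3, rem=2, I/O yield, promote→Q0. Q0=[P1,P2,P5] Q1=[P3,P4] Q2=[]
t=14-16: P1@Q0 runs 2, rem=2, I/O yield, promote→Q0. Q0=[P2,P5,P1] Q1=[P3,P4] Q2=[]
t=16-19: P2@Q0 runs 3, rem=4, I/O yield, promote→Q0. Q0=[P5,P1,P2] Q1=[P3,P4] Q2=[]
t=19-21: P5@Q0 runs 2, rem=0, completes. Q0=[P1,P2] Q1=[P3,P4] Q2=[]
t=21-23: P1@Q0 runs 2, rem=0, completes. Q0=[P2] Q1=[P3,P4] Q2=[]
t=23-26: P2@Q0 runs 3, rem=1, I/O yield, promote→Q0. Q0=[P2] Q1=[P3,P4] Q2=[]
t=26-27: P2@Q0 runs 1, rem=0, completes. Q0=[] Q1=[P3,P4] Q2=[]
t=27-31: P3@Q1 runs 4, rem=4, quantum used, demote→Q2. Q0=[] Q1=[P4] Q2=[P3]
t=31-35: P4@Q1 runs 4, rem=5, quantum used, demote→Q2. Q0=[] Q1=[] Q2=[P3,P4]
t=35-39: P3@Q2 runs 4, rem=0, completes. Q0=[] Q1=[] Q2=[P4]
t=39-44: P4@Q2 runs 5, rem=0, completes. Q0=[] Q1=[] Q2=[]

Answer: P1(0-2) P2(2-5) P3(5-8) P4(8-11) P5(11-14) P1(14-16) P2(16-19) P5(19-21) P1(21-23) P2(23-26) P2(26-27) P3(27-31) P4(31-35) P3(35-39) P4(39-44)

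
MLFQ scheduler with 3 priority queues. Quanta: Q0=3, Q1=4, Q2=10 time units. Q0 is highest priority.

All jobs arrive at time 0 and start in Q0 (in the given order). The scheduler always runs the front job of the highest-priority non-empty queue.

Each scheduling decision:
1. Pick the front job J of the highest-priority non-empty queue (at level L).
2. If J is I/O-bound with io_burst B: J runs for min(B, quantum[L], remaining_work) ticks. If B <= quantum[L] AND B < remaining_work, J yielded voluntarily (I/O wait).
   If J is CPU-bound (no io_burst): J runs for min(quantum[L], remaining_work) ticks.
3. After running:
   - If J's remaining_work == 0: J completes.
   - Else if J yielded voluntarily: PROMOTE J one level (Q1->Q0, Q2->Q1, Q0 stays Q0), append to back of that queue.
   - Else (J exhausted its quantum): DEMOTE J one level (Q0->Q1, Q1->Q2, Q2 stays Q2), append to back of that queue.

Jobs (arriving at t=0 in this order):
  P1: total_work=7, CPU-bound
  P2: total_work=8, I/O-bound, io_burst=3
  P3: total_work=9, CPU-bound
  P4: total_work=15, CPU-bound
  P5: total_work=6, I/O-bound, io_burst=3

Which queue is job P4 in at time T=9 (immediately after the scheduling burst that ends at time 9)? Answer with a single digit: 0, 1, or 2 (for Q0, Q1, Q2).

Answer: 0

Derivation:
t=0-3: P1@Q0 runs 3, rem=4, quantum used, demote→Q1. Q0=[P2,P3,P4,P5] Q1=[P1] Q2=[]
t=3-6: P2@Q0 runs 3, rem=5, I/O yield, promote→Q0. Q0=[P3,P4,P5,P2] Q1=[P1] Q2=[]
t=6-9: P3@Q0 runs 3, rem=6, quantum used, demote→Q1. Q0=[P4,P5,P2] Q1=[P1,P3] Q2=[]
t=9-12: P4@Q0 runs 3, rem=12, quantum used, demote→Q1. Q0=[P5,P2] Q1=[P1,P3,P4] Q2=[]
t=12-15: P5@Q0 runs 3, rem=3, I/O yield, promote→Q0. Q0=[P2,P5] Q1=[P1,P3,P4] Q2=[]
t=15-18: P2@Q0 runs 3, rem=2, I/O yield, promote→Q0. Q0=[P5,P2] Q1=[P1,P3,P4] Q2=[]
t=18-21: P5@Q0 runs 3, rem=0, completes. Q0=[P2] Q1=[P1,P3,P4] Q2=[]
t=21-23: P2@Q0 runs 2, rem=0, completes. Q0=[] Q1=[P1,P3,P4] Q2=[]
t=23-27: P1@Q1 runs 4, rem=0, completes. Q0=[] Q1=[P3,P4] Q2=[]
t=27-31: P3@Q1 runs 4, rem=2, quantum used, demote→Q2. Q0=[] Q1=[P4] Q2=[P3]
t=31-35: P4@Q1 runs 4, rem=8, quantum used, demote→Q2. Q0=[] Q1=[] Q2=[P3,P4]
t=35-37: P3@Q2 runs 2, rem=0, completes. Q0=[] Q1=[] Q2=[P4]
t=37-45: P4@Q2 runs 8, rem=0, completes. Q0=[] Q1=[] Q2=[]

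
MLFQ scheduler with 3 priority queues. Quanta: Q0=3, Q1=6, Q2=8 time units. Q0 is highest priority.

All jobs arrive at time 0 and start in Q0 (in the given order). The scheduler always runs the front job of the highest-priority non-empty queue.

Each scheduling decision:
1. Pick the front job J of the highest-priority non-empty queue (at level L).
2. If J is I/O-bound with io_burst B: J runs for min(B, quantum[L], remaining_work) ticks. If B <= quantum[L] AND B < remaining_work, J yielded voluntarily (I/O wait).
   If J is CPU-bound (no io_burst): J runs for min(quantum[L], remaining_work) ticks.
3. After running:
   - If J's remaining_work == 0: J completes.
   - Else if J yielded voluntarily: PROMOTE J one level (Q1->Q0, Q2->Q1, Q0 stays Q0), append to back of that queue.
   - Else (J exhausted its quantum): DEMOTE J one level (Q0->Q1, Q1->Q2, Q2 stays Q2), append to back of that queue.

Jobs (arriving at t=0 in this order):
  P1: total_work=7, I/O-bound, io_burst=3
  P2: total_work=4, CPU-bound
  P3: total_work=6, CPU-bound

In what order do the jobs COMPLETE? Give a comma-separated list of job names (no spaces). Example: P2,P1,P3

t=0-3: P1@Q0 runs 3, rem=4, I/O yield, promote→Q0. Q0=[P2,P3,P1] Q1=[] Q2=[]
t=3-6: P2@Q0 runs 3, rem=1, quantum used, demote→Q1. Q0=[P3,P1] Q1=[P2] Q2=[]
t=6-9: P3@Q0 runs 3, rem=3, quantum used, demote→Q1. Q0=[P1] Q1=[P2,P3] Q2=[]
t=9-12: P1@Q0 runs 3, rem=1, I/O yield, promote→Q0. Q0=[P1] Q1=[P2,P3] Q2=[]
t=12-13: P1@Q0 runs 1, rem=0, completes. Q0=[] Q1=[P2,P3] Q2=[]
t=13-14: P2@Q1 runs 1, rem=0, completes. Q0=[] Q1=[P3] Q2=[]
t=14-17: P3@Q1 runs 3, rem=0, completes. Q0=[] Q1=[] Q2=[]

Answer: P1,P2,P3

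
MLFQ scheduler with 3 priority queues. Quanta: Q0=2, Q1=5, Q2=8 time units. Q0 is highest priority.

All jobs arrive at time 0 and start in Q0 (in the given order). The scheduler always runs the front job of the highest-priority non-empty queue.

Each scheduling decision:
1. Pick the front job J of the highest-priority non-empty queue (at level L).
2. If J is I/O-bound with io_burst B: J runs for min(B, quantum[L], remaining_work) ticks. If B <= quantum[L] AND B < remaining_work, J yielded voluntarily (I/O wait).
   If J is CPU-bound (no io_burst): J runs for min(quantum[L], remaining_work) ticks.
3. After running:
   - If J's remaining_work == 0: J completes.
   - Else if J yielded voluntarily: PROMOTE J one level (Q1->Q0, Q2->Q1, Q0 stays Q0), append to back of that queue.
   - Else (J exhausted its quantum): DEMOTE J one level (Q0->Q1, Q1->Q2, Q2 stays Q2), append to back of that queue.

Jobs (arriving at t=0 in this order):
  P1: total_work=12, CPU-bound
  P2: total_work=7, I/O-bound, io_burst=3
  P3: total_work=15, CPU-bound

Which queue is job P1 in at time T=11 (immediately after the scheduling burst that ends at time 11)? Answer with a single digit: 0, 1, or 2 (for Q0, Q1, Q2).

Answer: 2

Derivation:
t=0-2: P1@Q0 runs 2, rem=10, quantum used, demote→Q1. Q0=[P2,P3] Q1=[P1] Q2=[]
t=2-4: P2@Q0 runs 2, rem=5, quantum used, demote→Q1. Q0=[P3] Q1=[P1,P2] Q2=[]
t=4-6: P3@Q0 runs 2, rem=13, quantum used, demote→Q1. Q0=[] Q1=[P1,P2,P3] Q2=[]
t=6-11: P1@Q1 runs 5, rem=5, quantum used, demote→Q2. Q0=[] Q1=[P2,P3] Q2=[P1]
t=11-14: P2@Q1 runs 3, rem=2, I/O yield, promote→Q0. Q0=[P2] Q1=[P3] Q2=[P1]
t=14-16: P2@Q0 runs 2, rem=0, completes. Q0=[] Q1=[P3] Q2=[P1]
t=16-21: P3@Q1 runs 5, rem=8, quantum used, demote→Q2. Q0=[] Q1=[] Q2=[P1,P3]
t=21-26: P1@Q2 runs 5, rem=0, completes. Q0=[] Q1=[] Q2=[P3]
t=26-34: P3@Q2 runs 8, rem=0, completes. Q0=[] Q1=[] Q2=[]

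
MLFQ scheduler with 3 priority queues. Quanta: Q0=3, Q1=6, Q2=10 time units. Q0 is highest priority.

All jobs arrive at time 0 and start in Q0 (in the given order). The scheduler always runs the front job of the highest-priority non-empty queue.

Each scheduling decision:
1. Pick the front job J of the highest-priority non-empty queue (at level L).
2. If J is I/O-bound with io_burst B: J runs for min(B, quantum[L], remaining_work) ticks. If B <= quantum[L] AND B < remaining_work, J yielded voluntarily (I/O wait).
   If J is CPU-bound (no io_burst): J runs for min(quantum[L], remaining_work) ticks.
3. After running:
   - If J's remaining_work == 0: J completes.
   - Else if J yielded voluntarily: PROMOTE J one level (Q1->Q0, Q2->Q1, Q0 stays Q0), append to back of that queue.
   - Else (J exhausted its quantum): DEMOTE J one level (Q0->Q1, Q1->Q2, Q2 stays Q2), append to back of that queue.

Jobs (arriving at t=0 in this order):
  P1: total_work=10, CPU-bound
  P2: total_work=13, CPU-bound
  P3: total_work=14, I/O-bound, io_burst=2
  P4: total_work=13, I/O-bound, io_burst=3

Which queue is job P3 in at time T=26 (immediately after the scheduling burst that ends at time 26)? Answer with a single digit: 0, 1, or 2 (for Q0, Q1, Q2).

t=0-3: P1@Q0 runs 3, rem=7, quantum used, demote→Q1. Q0=[P2,P3,P4] Q1=[P1] Q2=[]
t=3-6: P2@Q0 runs 3, rem=10, quantum used, demote→Q1. Q0=[P3,P4] Q1=[P1,P2] Q2=[]
t=6-8: P3@Q0 runs 2, rem=12, I/O yield, promote→Q0. Q0=[P4,P3] Q1=[P1,P2] Q2=[]
t=8-11: P4@Q0 runs 3, rem=10, I/O yield, promote→Q0. Q0=[P3,P4] Q1=[P1,P2] Q2=[]
t=11-13: P3@Q0 runs 2, rem=10, I/O yield, promote→Q0. Q0=[P4,P3] Q1=[P1,P2] Q2=[]
t=13-16: P4@Q0 runs 3, rem=7, I/O yield, promote→Q0. Q0=[P3,P4] Q1=[P1,P2] Q2=[]
t=16-18: P3@Q0 runs 2, rem=8, I/O yield, promote→Q0. Q0=[P4,P3] Q1=[P1,P2] Q2=[]
t=18-21: P4@Q0 runs 3, rem=4, I/O yield, promote→Q0. Q0=[P3,P4] Q1=[P1,P2] Q2=[]
t=21-23: P3@Q0 runs 2, rem=6, I/O yield, promote→Q0. Q0=[P4,P3] Q1=[P1,P2] Q2=[]
t=23-26: P4@Q0 runs 3, rem=1, I/O yield, promote→Q0. Q0=[P3,P4] Q1=[P1,P2] Q2=[]
t=26-28: P3@Q0 runs 2, rem=4, I/O yield, promote→Q0. Q0=[P4,P3] Q1=[P1,P2] Q2=[]
t=28-29: P4@Q0 runs 1, rem=0, completes. Q0=[P3] Q1=[P1,P2] Q2=[]
t=29-31: P3@Q0 runs 2, rem=2, I/O yield, promote→Q0. Q0=[P3] Q1=[P1,P2] Q2=[]
t=31-33: P3@Q0 runs 2, rem=0, completes. Q0=[] Q1=[P1,P2] Q2=[]
t=33-39: P1@Q1 runs 6, rem=1, quantum used, demote→Q2. Q0=[] Q1=[P2] Q2=[P1]
t=39-45: P2@Q1 runs 6, rem=4, quantum used, demote→Q2. Q0=[] Q1=[] Q2=[P1,P2]
t=45-46: P1@Q2 runs 1, rem=0, completes. Q0=[] Q1=[] Q2=[P2]
t=46-50: P2@Q2 runs 4, rem=0, completes. Q0=[] Q1=[] Q2=[]

Answer: 0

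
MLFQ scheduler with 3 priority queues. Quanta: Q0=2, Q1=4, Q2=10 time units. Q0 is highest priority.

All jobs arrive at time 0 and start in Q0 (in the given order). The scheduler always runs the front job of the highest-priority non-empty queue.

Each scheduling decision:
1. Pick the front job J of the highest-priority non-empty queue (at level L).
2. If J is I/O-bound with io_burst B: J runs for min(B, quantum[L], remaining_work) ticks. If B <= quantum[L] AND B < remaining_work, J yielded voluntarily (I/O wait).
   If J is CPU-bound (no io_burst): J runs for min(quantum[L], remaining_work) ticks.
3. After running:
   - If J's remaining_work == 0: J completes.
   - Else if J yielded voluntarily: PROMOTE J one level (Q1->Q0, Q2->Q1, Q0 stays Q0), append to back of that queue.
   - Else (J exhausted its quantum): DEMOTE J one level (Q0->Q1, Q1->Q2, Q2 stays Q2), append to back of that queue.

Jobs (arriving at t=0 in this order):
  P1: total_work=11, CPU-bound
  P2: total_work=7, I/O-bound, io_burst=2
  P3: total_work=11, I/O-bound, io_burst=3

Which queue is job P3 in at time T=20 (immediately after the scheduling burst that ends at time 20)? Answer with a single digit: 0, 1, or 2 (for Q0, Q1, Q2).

Answer: 1

Derivation:
t=0-2: P1@Q0 runs 2, rem=9, quantum used, demote→Q1. Q0=[P2,P3] Q1=[P1] Q2=[]
t=2-4: P2@Q0 runs 2, rem=5, I/O yield, promote→Q0. Q0=[P3,P2] Q1=[P1] Q2=[]
t=4-6: P3@Q0 runs 2, rem=9, quantum used, demote→Q1. Q0=[P2] Q1=[P1,P3] Q2=[]
t=6-8: P2@Q0 runs 2, rem=3, I/O yield, promote→Q0. Q0=[P2] Q1=[P1,P3] Q2=[]
t=8-10: P2@Q0 runs 2, rem=1, I/O yield, promote→Q0. Q0=[P2] Q1=[P1,P3] Q2=[]
t=10-11: P2@Q0 runs 1, rem=0, completes. Q0=[] Q1=[P1,P3] Q2=[]
t=11-15: P1@Q1 runs 4, rem=5, quantum used, demote→Q2. Q0=[] Q1=[P3] Q2=[P1]
t=15-18: P3@Q1 runs 3, rem=6, I/O yield, promote→Q0. Q0=[P3] Q1=[] Q2=[P1]
t=18-20: P3@Q0 runs 2, rem=4, quantum used, demote→Q1. Q0=[] Q1=[P3] Q2=[P1]
t=20-23: P3@Q1 runs 3, rem=1, I/O yield, promote→Q0. Q0=[P3] Q1=[] Q2=[P1]
t=23-24: P3@Q0 runs 1, rem=0, completes. Q0=[] Q1=[] Q2=[P1]
t=24-29: P1@Q2 runs 5, rem=0, completes. Q0=[] Q1=[] Q2=[]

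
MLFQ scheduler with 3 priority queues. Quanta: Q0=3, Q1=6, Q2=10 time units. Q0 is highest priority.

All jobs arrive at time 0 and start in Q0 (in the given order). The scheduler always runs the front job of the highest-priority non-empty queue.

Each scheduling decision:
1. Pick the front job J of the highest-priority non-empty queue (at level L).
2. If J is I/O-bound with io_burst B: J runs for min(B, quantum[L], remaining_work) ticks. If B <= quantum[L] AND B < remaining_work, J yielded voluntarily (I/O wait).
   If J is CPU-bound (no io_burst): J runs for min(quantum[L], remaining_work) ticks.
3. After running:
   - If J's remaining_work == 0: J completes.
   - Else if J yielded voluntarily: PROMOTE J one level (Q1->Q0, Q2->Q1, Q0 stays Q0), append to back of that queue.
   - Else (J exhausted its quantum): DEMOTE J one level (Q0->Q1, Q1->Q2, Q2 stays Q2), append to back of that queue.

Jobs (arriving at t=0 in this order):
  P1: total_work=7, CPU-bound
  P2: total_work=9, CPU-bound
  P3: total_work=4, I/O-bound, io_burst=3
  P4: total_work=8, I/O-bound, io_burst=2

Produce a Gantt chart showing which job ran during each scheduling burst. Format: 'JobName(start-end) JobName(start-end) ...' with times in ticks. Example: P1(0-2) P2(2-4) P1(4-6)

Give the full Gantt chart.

Answer: P1(0-3) P2(3-6) P3(6-9) P4(9-11) P3(11-12) P4(12-14) P4(14-16) P4(16-18) P1(18-22) P2(22-28)

Derivation:
t=0-3: P1@Q0 runs 3, rem=4, quantum used, demote→Q1. Q0=[P2,P3,P4] Q1=[P1] Q2=[]
t=3-6: P2@Q0 runs 3, rem=6, quantum used, demote→Q1. Q0=[P3,P4] Q1=[P1,P2] Q2=[]
t=6-9: P3@Q0 runs 3, rem=1, I/O yield, promote→Q0. Q0=[P4,P3] Q1=[P1,P2] Q2=[]
t=9-11: P4@Q0 runs 2, rem=6, I/O yield, promote→Q0. Q0=[P3,P4] Q1=[P1,P2] Q2=[]
t=11-12: P3@Q0 runs 1, rem=0, completes. Q0=[P4] Q1=[P1,P2] Q2=[]
t=12-14: P4@Q0 runs 2, rem=4, I/O yield, promote→Q0. Q0=[P4] Q1=[P1,P2] Q2=[]
t=14-16: P4@Q0 runs 2, rem=2, I/O yield, promote→Q0. Q0=[P4] Q1=[P1,P2] Q2=[]
t=16-18: P4@Q0 runs 2, rem=0, completes. Q0=[] Q1=[P1,P2] Q2=[]
t=18-22: P1@Q1 runs 4, rem=0, completes. Q0=[] Q1=[P2] Q2=[]
t=22-28: P2@Q1 runs 6, rem=0, completes. Q0=[] Q1=[] Q2=[]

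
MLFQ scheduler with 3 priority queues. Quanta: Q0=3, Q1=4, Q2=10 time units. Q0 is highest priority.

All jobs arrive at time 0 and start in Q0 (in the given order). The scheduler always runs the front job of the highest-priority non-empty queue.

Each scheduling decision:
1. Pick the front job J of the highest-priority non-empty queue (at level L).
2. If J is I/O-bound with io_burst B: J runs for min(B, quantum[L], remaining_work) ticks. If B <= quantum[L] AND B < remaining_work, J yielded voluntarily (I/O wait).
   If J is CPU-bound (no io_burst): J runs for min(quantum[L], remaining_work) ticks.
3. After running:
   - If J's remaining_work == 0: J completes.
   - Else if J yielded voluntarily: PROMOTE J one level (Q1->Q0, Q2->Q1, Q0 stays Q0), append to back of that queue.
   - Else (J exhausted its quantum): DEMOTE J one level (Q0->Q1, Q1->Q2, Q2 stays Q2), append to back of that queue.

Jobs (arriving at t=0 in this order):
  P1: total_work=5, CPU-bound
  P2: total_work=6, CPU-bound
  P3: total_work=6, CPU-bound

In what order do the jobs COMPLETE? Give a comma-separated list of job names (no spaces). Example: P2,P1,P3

Answer: P1,P2,P3

Derivation:
t=0-3: P1@Q0 runs 3, rem=2, quantum used, demote→Q1. Q0=[P2,P3] Q1=[P1] Q2=[]
t=3-6: P2@Q0 runs 3, rem=3, quantum used, demote→Q1. Q0=[P3] Q1=[P1,P2] Q2=[]
t=6-9: P3@Q0 runs 3, rem=3, quantum used, demote→Q1. Q0=[] Q1=[P1,P2,P3] Q2=[]
t=9-11: P1@Q1 runs 2, rem=0, completes. Q0=[] Q1=[P2,P3] Q2=[]
t=11-14: P2@Q1 runs 3, rem=0, completes. Q0=[] Q1=[P3] Q2=[]
t=14-17: P3@Q1 runs 3, rem=0, completes. Q0=[] Q1=[] Q2=[]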